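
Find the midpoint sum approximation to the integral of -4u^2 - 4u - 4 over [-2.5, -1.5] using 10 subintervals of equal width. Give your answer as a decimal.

-12.33

Δu = (-1.5 − (-2.5))/10 = 0.1.
Midpoints: -2.45, -2.35, -2.25, -2.15, -2.05, -1.95, -1.85, -1.75, -1.65, -1.55.
f(-2.45) = -18.21, f(-2.35) = -16.69, f(-2.25) = -15.25, f(-2.15) = -13.89, f(-2.05) = -12.61, f(-1.95) = -11.41, f(-1.85) = -10.29, f(-1.75) = -9.25, f(-1.65) = -8.29, f(-1.55) = -7.41.
Sum = Δu · [f(-2.45) + f(-2.35) + f(-2.25) + ...].
Sum = -12.33.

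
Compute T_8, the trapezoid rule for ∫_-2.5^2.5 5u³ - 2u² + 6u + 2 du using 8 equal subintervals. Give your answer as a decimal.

-11.484375

Δu = (2.5 − (-2.5))/8 = 0.625.
f(-2.5) = -103.625, f(-1.875) = -25211/512, f(-1.25) = -18.390625, f(-0.625) = -1921/512, f(0) = 2, f(0.625) = 3169/512, f(1.25) = 16.140625, f(1.875) = 20059/512, f(2.5) = 82.625.
T_8 = (Δu/2)·[f(u_0) + 2f(u_1) + ... + 2f(u_{7}) + f(u_8)].
Sum = -11.484375.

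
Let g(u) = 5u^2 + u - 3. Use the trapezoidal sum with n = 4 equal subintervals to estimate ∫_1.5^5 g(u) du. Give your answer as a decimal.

205.81640625

Δu = (5 − 1.5)/4 = 0.875.
g(1.5) = 9.75, g(2.375) = 27.578125, g(3.25) = 53.0625, g(4.125) = 86.203125, g(5) = 127.
T_4 = (Δu/2)·[g(u_0) + 2g(u_1) + 2g(u_2) + 2g(u_3) + g(u_4)].
Sum = 205.81640625.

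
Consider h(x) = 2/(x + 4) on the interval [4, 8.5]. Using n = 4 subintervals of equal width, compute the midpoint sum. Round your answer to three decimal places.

Δx = (8.5 − 4)/4 = 1.125.
Midpoints: 4.5625, 5.6875, 6.8125, 7.9375.
h(4.5625) = 32/137, h(5.6875) = 32/155, h(6.8125) = 32/173, h(7.9375) = 32/191.
Sum = Δx · [h(4.5625) + h(5.6875) + h(6.8125) + h(7.9375)].
Sum ≈ 0.892.

0.892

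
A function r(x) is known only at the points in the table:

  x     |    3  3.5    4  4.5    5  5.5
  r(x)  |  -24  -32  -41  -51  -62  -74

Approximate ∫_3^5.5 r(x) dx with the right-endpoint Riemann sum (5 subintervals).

Δx = 0.5.
Sum = 0.5·[(-32) + (-41) + (-51) + (-62) + (-74)] = -130.

-130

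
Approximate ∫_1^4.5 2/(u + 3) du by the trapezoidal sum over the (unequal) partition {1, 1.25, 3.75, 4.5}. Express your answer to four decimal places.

Subinterval widths: 0.25, 2.5, 0.75.
f(1) = 0.5, f(1.25) = 8/17, f(3.75) = 8/27, f(4.5) = 4/15.
On each subinterval the trapezoid contributes (Δu_i/2)·[f(u_{i-1}) + f(u_i)].
Sum ≈ 1.2910.

1.2910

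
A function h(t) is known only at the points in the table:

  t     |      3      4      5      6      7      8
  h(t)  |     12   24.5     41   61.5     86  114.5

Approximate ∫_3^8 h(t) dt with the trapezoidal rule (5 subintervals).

276.25

Δt = 1.
T_5 = (1/2)·[12 + 2·24.5 + 2·41 + 2·61.5 + 2·86 + 114.5] = 276.25.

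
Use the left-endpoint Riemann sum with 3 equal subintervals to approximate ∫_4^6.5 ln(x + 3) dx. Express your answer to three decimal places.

Δx = (6.5 − 4)/3 = 5/6.
Left endpoints: 4, 29/6, 17/3.
f(4) ≈ 1.946, f(29/6) ≈ 2.058, f(17/3) ≈ 2.159.
Sum = Δx · [f(4) + f(29/6) + f(17/3)].
Sum ≈ 5.136.

5.136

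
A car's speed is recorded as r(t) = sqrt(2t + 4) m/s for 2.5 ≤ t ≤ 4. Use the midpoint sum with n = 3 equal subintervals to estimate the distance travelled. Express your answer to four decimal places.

Δt = (4 − 2.5)/3 = 0.5.
Midpoints: 2.75, 3.25, 3.75.
r(2.75) ≈ 3.0822, r(3.25) ≈ 3.2404, r(3.75) ≈ 3.3912.
Sum = Δt · [r(2.75) + r(3.25) + r(3.75)].
Sum ≈ 4.8569.

4.8569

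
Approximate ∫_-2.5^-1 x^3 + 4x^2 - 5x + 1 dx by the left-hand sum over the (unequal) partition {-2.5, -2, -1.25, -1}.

28.57421875

Subinterval widths: 0.5, 0.75, 0.25.
Left endpoints: -2.5, -2, -1.25.
f(-2.5) = 22.875, f(-2) = 19, f(-1.25) = 11.546875.
Sum = Σ Δx_i · f(x_i).
Sum = 28.57421875.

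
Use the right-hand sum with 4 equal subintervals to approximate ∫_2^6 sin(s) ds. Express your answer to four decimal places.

-1.8540

Δs = (6 − 2)/4 = 1.
Right endpoints: 3, 4, 5, 6.
f(3) ≈ 0.1411, f(4) ≈ -0.7568, f(5) ≈ -0.9589, f(6) ≈ -0.2794.
Sum = Δs · [f(3) + f(4) + f(5) + f(6)].
Sum ≈ -1.8540.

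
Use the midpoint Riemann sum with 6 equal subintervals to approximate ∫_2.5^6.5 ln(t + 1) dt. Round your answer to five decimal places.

6.72991

Δt = (6.5 − 2.5)/6 = 2/3.
Midpoints: 17/6, 3.5, 25/6, 29/6, 5.5, 37/6.
f(17/6) ≈ 1.34373, f(3.5) ≈ 1.50408, f(25/6) ≈ 1.64223, f(29/6) ≈ 1.76359, f(5.5) ≈ 1.87180, f(37/6) ≈ 1.96944.
Sum = Δt · [f(17/6) + f(3.5) + f(25/6) + ...].
Sum ≈ 6.72991.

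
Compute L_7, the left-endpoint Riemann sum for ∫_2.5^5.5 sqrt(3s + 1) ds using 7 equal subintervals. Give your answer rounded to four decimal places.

10.4873

Δs = (5.5 − 2.5)/7 = 3/7.
Left endpoints: 2.5, 41/14, 47/14, 53/14, 59/14, 65/14, 71/14.
f(2.5) ≈ 2.9155, f(41/14) ≈ 3.1282, f(47/14) ≈ 3.3274, f(53/14) ≈ 3.5153, f(59/14) ≈ 3.6936, f(65/14) ≈ 3.8638, f(71/14) ≈ 4.0267.
Sum = Δs · [f(2.5) + f(41/14) + f(47/14) + ...].
Sum ≈ 10.4873.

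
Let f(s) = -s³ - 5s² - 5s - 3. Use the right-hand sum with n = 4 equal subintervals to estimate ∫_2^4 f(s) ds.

-222

Δs = (4 − 2)/4 = 0.5.
Right endpoints: 2.5, 3, 3.5, 4.
f(2.5) = -62.375, f(3) = -90, f(3.5) = -124.625, f(4) = -167.
Sum = Δs · [f(2.5) + f(3) + f(3.5) + f(4)].
Sum = -222.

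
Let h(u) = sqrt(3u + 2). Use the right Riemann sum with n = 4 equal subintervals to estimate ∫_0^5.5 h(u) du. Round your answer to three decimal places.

18.932

Δu = (5.5 − 0)/4 = 1.375.
Right endpoints: 1.375, 2.75, 4.125, 5.5.
h(1.375) ≈ 2.475, h(2.75) ≈ 3.202, h(4.125) ≈ 3.791, h(5.5) ≈ 4.301.
Sum = Δu · [h(1.375) + h(2.75) + h(4.125) + h(5.5)].
Sum ≈ 18.932.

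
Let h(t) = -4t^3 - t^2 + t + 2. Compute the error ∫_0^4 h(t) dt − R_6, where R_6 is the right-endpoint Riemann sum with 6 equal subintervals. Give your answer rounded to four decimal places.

96.7407

Exact integral: ∫_0^4 h(t) dt ≈ -261.333333.
R_6 ≈ -358.074074.
Error ≈ -261.333333 − (-358.074074) ≈ 96.7407.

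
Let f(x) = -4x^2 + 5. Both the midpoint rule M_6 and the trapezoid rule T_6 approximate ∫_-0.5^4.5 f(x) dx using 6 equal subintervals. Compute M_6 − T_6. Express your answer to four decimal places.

3.4722

M_6 ≈ -95.509259.
T_6 ≈ -98.981481.
M_6 − T_6 ≈ 3.4722.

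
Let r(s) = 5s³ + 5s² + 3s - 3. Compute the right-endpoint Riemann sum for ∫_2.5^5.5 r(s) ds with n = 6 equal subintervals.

1602.0625

Δs = (5.5 − 2.5)/6 = 0.5.
Right endpoints: 3, 3.5, 4, 4.5, 5, 5.5.
r(3) = 186, r(3.5) = 283.125, r(4) = 409, r(4.5) = 567.375, r(5) = 762, r(5.5) = 996.625.
Sum = Δs · [r(3) + r(3.5) + r(4) + ...].
Sum = 1602.0625.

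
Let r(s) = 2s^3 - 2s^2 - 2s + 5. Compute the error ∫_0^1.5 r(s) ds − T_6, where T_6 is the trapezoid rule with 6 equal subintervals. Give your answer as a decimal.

Exact integral: ∫_0^1.5 r(s) ds = 5.53125.
T_6 = 5.5703125.
Error = 5.53125 − 5.5703125 = -0.0390625.

-0.0390625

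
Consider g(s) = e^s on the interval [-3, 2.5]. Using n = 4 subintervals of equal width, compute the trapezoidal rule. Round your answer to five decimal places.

13.98660

Δs = (2.5 − (-3))/4 = 1.375.
g(-3) ≈ 0.04979, g(-1.625) ≈ 0.19691, g(-0.25) ≈ 0.77880, g(1.125) ≈ 3.08022, g(2.5) ≈ 12.18249.
T_4 = (Δs/2)·[g(s_0) + 2g(s_1) + 2g(s_2) + 2g(s_3) + g(s_4)].
Sum ≈ 13.98660.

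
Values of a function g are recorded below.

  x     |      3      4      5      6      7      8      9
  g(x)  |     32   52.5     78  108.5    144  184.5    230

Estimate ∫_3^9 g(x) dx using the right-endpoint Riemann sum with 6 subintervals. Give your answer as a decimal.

797.5

Δx = 1.
Sum = 1·[52.5 + 78 + 108.5 + 144 + 184.5 + 230] = 797.5.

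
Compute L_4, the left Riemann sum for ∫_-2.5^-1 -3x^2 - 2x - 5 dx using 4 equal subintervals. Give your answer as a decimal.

Δx = (-1 − (-2.5))/4 = 0.375.
Left endpoints: -2.5, -2.125, -1.75, -1.375.
f(-2.5) = -18.75, f(-2.125) = -14.296875, f(-1.75) = -10.6875, f(-1.375) = -7.921875.
Sum = Δx · [f(-2.5) + f(-2.125) + f(-1.75) + f(-1.375)].
Sum = -19.37109375.

-19.37109375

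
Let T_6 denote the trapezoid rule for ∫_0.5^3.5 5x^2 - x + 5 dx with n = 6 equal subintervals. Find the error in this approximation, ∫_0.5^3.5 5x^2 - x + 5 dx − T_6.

Exact integral: ∫_0.5^3.5 f(x) dx = 80.25.
T_6 = 80.875.
Error = 80.25 − 80.875 = -0.625.

-0.625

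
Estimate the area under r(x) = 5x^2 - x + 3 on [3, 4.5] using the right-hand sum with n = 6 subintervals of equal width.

112.671875

Δx = (4.5 − 3)/6 = 0.25.
Right endpoints: 3.25, 3.5, 3.75, 4, 4.25, 4.5.
r(3.25) = 52.5625, r(3.5) = 60.75, r(3.75) = 69.5625, r(4) = 79, r(4.25) = 89.0625, r(4.5) = 99.75.
Sum = Δx · [r(3.25) + r(3.5) + r(3.75) + ...].
Sum = 112.671875.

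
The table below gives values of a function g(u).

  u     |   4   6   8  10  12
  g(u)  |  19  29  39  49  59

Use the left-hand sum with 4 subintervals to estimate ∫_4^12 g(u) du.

272

Δu = 2.
Sum = 2·[19 + 29 + 39 + 49] = 272.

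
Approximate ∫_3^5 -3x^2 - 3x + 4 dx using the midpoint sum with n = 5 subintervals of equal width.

-113.92

Δx = (5 − 3)/5 = 0.4.
Midpoints: 3.2, 3.6, 4, 4.4, 4.8.
f(3.2) = -36.32, f(3.6) = -45.68, f(4) = -56, f(4.4) = -67.28, f(4.8) = -79.52.
Sum = Δx · [f(3.2) + f(3.6) + f(4) + f(4.4) + f(4.8)].
Sum = -113.92.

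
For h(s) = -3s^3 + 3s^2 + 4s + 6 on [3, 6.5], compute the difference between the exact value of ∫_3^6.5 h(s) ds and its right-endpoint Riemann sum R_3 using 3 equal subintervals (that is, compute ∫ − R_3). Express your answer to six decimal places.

Exact integral: ∫_3^6.5 h(s) ds = -942.921875.
R_3 ≈ -1341.47222222.
Error ≈ -942.921875 − (-1341.47222222) ≈ 398.550347.

398.550347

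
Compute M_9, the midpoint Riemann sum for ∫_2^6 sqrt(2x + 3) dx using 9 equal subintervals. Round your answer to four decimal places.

13.1925

Δx = (6 − 2)/9 = 4/9.
Midpoints: 20/9, 8/3, 28/9, 32/9, 4, 40/9, 44/9, 16/3, 52/9.
f(20/9) ≈ 2.7285, f(8/3) ≈ 2.8868, f(28/9) ≈ 3.0368, f(32/9) ≈ 3.1798, f(4) ≈ 3.3166, f(40/9) ≈ 3.4480, f(44/9) ≈ 3.5746, f(16/3) ≈ 3.6968, f(52/9) ≈ 3.8152.
Sum = Δx · [f(20/9) + f(8/3) + f(28/9) + ...].
Sum ≈ 13.1925.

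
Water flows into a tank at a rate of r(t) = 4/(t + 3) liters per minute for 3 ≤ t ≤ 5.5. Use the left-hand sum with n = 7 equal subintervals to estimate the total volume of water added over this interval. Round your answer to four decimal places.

1.4288

Δt = (5.5 − 3)/7 = 5/14.
Left endpoints: 3, 47/14, 26/7, 57/14, 31/7, 67/14, 36/7.
r(3) = 2/3, r(47/14) = 56/89, r(26/7) = 28/47, r(57/14) = 56/99, r(31/7) = 7/13, r(67/14) = 56/109, r(36/7) = 28/57.
Sum = Δt · [r(3) + r(47/14) + r(26/7) + ...].
Sum ≈ 1.4288.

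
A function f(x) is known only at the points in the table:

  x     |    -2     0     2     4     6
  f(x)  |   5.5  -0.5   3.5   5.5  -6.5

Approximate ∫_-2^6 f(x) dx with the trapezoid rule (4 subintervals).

Δx = 2.
T_4 = (2/2)·[5.5 + 2·(-0.5) + 2·3.5 + 2·5.5 + (-6.5)] = 16.

16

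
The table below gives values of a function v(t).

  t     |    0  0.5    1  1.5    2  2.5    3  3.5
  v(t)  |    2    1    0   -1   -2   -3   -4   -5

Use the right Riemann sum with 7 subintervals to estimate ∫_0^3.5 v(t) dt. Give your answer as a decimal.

-7

Δt = 0.5.
Sum = 0.5·[1 + 0 + (-1) + (-2) + (-3) + (-4) + (-5)] = -7.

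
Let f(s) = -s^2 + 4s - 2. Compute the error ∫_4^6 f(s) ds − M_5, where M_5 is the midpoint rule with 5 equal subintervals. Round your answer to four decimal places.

-0.0267

Exact integral: ∫_4^6 f(s) ds ≈ -14.666667.
M_5 = -14.64.
Error ≈ -14.666667 − (-14.64) ≈ -0.0267.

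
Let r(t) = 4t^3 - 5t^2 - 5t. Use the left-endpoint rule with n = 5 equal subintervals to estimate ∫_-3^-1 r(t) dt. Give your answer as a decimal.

-131.68

Δt = (-1 − (-3))/5 = 0.4.
Left endpoints: -3, -2.6, -2.2, -1.8, -1.4.
r(-3) = -138, r(-2.6) = -91.104, r(-2.2) = -55.792, r(-1.8) = -30.528, r(-1.4) = -13.776.
Sum = Δt · [r(-3) + r(-2.6) + r(-2.2) + r(-1.8) + r(-1.4)].
Sum = -131.68.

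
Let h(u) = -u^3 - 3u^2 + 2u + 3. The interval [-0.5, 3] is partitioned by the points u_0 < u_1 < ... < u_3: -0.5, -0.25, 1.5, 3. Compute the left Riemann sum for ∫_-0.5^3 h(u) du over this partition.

-1.76953125

Subinterval widths: 0.25, 1.75, 1.5.
Left endpoints: -0.5, -0.25, 1.5.
h(-0.5) = 1.375, h(-0.25) = 2.328125, h(1.5) = -4.125.
Sum = Σ Δu_i · h(u_i).
Sum = -1.76953125.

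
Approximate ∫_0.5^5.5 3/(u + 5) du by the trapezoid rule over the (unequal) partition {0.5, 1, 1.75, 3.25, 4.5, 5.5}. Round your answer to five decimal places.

Subinterval widths: 0.5, 0.75, 1.5, 1.25, 1.
f(0.5) = 6/11, f(1) = 0.5, f(1.75) = 4/9, f(3.25) = 4/11, f(4.5) = 6/19, f(5.5) = 2/7.
On each subinterval the trapezoid contributes (Δu_i/2)·[f(u_{i-1}) + f(u_i)].
Sum ≈ 1.94698.

1.94698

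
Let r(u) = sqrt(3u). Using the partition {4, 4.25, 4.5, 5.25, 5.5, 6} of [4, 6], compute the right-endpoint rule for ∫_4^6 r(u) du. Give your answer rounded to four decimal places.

Subinterval widths: 0.25, 0.25, 0.75, 0.25, 0.5.
Right endpoints: 4.25, 4.5, 5.25, 5.5, 6.
r(4.25) ≈ 3.5707, r(4.5) ≈ 3.6742, r(5.25) ≈ 3.9686, r(5.5) ≈ 4.0620, r(6) ≈ 4.2426.
Sum = Σ Δu_i · r(u_i).
Sum ≈ 7.9245.

7.9245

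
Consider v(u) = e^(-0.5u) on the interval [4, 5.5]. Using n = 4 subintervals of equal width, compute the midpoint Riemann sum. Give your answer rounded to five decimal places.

0.14261

Δu = (5.5 − 4)/4 = 0.375.
Midpoints: 4.1875, 4.5625, 4.9375, 5.3125.
v(4.1875) ≈ 0.12322, v(4.5625) ≈ 0.10216, v(4.9375) ≈ 0.08469, v(5.3125) ≈ 0.07021.
Sum = Δu · [v(4.1875) + v(4.5625) + v(4.9375) + v(5.3125)].
Sum ≈ 0.14261.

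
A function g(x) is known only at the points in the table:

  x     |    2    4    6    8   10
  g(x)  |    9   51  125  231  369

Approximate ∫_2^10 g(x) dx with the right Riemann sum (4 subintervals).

1552

Δx = 2.
Sum = 2·[51 + 125 + 231 + 369] = 1552.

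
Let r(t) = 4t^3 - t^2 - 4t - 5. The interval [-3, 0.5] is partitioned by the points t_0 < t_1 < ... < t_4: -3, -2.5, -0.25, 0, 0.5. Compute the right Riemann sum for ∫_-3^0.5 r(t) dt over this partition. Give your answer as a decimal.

-45.78125

Subinterval widths: 0.5, 2.25, 0.25, 0.5.
Right endpoints: -2.5, -0.25, 0, 0.5.
r(-2.5) = -63.75, r(-0.25) = -4.125, r(0) = -5, r(0.5) = -6.75.
Sum = Σ Δt_i · r(t_i).
Sum = -45.78125.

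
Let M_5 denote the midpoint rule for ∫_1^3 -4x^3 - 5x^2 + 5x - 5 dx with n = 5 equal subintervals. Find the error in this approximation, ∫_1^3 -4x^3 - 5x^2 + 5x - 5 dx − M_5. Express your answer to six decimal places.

Exact integral: ∫_1^3 f(x) dx ≈ -113.33333333.
M_5 = -112.56.
Error ≈ -113.33333333 − (-112.56) ≈ -0.773333.

-0.773333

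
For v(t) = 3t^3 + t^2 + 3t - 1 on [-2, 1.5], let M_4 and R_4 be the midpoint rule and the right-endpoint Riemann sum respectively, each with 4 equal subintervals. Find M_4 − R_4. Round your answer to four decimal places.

M_4 ≈ -10.257324.
R_4 ≈ 7.663086.
M_4 − R_4 ≈ -17.9204.

-17.9204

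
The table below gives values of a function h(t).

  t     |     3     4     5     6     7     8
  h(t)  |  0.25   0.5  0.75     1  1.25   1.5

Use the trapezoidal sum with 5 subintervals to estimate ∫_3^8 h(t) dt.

Δt = 1.
T_5 = (1/2)·[0.25 + 2·0.5 + 2·0.75 + 2·1 + 2·1.25 + 1.5] = 4.375.

4.375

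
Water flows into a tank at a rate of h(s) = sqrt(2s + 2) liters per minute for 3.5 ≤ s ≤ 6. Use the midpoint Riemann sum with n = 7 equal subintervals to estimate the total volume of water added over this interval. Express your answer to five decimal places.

Δs = (6 − 3.5)/7 = 5/14.
Midpoints: 103/28, 113/28, 123/28, 4.75, 143/28, 153/28, 163/28.
h(103/28) ≈ 3.05894, h(113/28) ≈ 3.17355, h(123/28) ≈ 3.28416, h(4.75) ≈ 3.39116, h(143/28) ≈ 3.49489, h(153/28) ≈ 3.59563, h(163/28) ≈ 3.69362.
Sum = Δs · [h(103/28) + h(113/28) + h(123/28) + ...].
Sum ≈ 8.46142.

8.46142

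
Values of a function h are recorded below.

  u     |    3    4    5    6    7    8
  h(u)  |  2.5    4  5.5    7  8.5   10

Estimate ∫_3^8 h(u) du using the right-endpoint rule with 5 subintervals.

Δu = 1.
Sum = 1·[4 + 5.5 + 7 + 8.5 + 10] = 35.

35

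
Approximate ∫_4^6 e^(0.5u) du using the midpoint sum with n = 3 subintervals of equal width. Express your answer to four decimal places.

Δu = (6 − 4)/3 = 2/3.
Midpoints: 13/3, 5, 17/3.
f(13/3) ≈ 8.7291, f(5) ≈ 12.1825, f(17/3) ≈ 17.0020.
Sum = Δu · [f(13/3) + f(5) + f(17/3)].
Sum ≈ 25.2758.

25.2758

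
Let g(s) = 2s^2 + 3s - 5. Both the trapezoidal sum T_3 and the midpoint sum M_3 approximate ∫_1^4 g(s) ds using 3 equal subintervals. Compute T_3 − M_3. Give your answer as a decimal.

T_3 = 50.5.
M_3 = 49.
T_3 − M_3 = 1.5.

1.5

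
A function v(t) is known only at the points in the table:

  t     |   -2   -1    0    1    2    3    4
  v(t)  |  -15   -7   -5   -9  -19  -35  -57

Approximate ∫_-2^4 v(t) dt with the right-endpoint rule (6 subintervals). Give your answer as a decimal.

-132

Δt = 1.
Sum = 1·[(-7) + (-5) + (-9) + (-19) + (-35) + (-57)] = -132.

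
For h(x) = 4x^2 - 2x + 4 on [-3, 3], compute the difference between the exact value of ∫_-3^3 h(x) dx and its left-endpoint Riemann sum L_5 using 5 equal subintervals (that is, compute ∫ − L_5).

Exact integral: ∫_-3^3 h(x) dx = 96.
L_5 = 108.96.
Error = 96 − 108.96 = -12.96.

-12.96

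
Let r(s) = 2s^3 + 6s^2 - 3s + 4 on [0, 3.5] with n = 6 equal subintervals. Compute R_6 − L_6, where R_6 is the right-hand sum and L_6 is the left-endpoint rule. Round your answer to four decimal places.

R_6 ≈ 203.066840.
L_6 ≈ 116.296007.
R_6 − L_6 ≈ 86.7708.

86.7708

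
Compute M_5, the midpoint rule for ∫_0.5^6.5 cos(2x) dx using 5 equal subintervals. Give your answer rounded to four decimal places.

-0.2712

Δx = (6.5 − 0.5)/5 = 1.2.
Midpoints: 1.1, 2.3, 3.5, 4.7, 5.9.
f(1.1) ≈ -0.5885, f(2.3) ≈ -0.1122, f(3.5) ≈ 0.7539, f(4.7) ≈ -0.9997, f(5.9) ≈ 0.7204.
Sum = Δx · [f(1.1) + f(2.3) + f(3.5) + f(4.7) + f(5.9)].
Sum ≈ -0.2712.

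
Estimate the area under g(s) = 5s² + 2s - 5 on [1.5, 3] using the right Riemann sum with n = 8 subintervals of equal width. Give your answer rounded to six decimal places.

Δs = (3 − 1.5)/8 = 0.1875.
Right endpoints: 1.6875, 1.875, 2.0625, 2.25, 2.4375, 2.625, 2.8125, 3.
g(1.6875) = 12.61328125, g(1.875) = 16.328125, g(2.0625) = 20.39453125, g(2.25) = 24.8125, g(2.4375) = 29.58203125, g(2.625) = 34.703125, g(2.8125) = 40.17578125, g(3) = 46.
Sum = Δs · [g(1.6875) + g(1.875) + g(2.0625) + ...].
Sum ≈ 42.114258.

42.114258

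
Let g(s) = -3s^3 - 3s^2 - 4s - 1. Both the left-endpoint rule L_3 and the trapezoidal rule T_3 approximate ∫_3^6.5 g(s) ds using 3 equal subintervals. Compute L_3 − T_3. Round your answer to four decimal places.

L_3 ≈ -1132.298611.
T_3 ≈ -1631.996528.
L_3 − T_3 ≈ 499.6979.

499.6979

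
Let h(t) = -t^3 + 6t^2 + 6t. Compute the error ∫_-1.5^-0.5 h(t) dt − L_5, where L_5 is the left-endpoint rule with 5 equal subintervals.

-0.985

Exact integral: ∫_-1.5^-0.5 h(t) dt = 1.75.
L_5 = 2.735.
Error = 1.75 − 2.735 = -0.985.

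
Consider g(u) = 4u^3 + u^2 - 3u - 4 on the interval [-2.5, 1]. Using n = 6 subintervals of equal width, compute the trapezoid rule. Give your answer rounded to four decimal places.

-40.2338

Δu = (1 − (-2.5))/6 = 7/12.
g(-2.5) = -52.75, g(-23/12) = -614/27, g(-4/3) = -208/27, g(-0.75) = -2.875, g(-1/6) = -377/108, g(5/12) = -517/108, g(1) = -2.
T_6 = (Δu/2)·[g(u_0) + 2g(u_1) + ... + 2g(u_{5}) + g(u_6)].
Sum ≈ -40.2338.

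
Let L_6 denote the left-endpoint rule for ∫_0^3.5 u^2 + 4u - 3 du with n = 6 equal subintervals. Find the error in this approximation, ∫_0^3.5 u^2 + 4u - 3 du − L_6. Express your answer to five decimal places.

7.45775

Exact integral: ∫_0^3.5 f(u) du ≈ 28.2916667.
L_6 ≈ 20.8339120.
Error ≈ 28.2916667 − 20.8339120 ≈ 7.45775.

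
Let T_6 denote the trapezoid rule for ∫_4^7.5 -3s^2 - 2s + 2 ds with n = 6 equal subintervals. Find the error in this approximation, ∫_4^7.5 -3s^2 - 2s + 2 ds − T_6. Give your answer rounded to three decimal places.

0.595

Exact integral: ∫_4^7.5 f(s) ds = -391.125.
T_6 ≈ -391.72049.
Error ≈ -391.125 − (-391.72049) ≈ 0.595.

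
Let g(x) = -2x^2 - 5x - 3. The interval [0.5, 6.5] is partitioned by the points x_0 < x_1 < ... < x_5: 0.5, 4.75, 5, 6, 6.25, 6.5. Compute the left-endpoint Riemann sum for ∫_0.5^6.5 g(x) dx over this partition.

Subinterval widths: 4.25, 0.25, 1, 0.25, 0.25.
Left endpoints: 0.5, 4.75, 5, 6, 6.25.
g(0.5) = -6, g(4.75) = -71.875, g(5) = -78, g(6) = -105, g(6.25) = -112.375.
Sum = Σ Δx_i · g(x_i).
Sum = -175.8125.

-175.8125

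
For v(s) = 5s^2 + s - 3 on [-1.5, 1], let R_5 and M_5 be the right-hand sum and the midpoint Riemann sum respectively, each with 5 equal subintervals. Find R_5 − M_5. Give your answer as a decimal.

R_5 = -1.25.
M_5 = -1.09375.
R_5 − M_5 = -0.15625.

-0.15625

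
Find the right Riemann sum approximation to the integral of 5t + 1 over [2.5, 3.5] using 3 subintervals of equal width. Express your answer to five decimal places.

Δt = (3.5 − 2.5)/3 = 1/3.
Right endpoints: 17/6, 19/6, 3.5.
f(17/6) = 91/6, f(19/6) = 101/6, f(3.5) = 18.5.
Sum = Δt · [f(17/6) + f(19/6) + f(3.5)].
Sum ≈ 16.83333.

16.83333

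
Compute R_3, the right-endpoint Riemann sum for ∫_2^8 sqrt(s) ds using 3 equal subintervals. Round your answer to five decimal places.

14.55583

Δs = (8 − 2)/3 = 2.
Right endpoints: 4, 6, 8.
f(4) ≈ 2.00000, f(6) ≈ 2.44949, f(8) ≈ 2.82843.
Sum = Δs · [f(4) + f(6) + f(8)].
Sum ≈ 14.55583.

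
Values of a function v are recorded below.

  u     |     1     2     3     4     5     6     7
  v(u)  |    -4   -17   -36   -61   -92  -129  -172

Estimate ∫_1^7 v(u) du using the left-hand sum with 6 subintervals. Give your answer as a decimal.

-339

Δu = 1.
Sum = 1·[(-4) + (-17) + (-36) + (-61) + (-92) + (-129)] = -339.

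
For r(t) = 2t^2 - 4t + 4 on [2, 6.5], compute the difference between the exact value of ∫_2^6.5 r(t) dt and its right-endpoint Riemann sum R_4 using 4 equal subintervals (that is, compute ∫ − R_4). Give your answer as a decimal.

-34.8046875

Exact integral: ∫_2^6.5 r(t) dt = 119.25.
R_4 = 154.0546875.
Error = 119.25 − 154.0546875 = -34.8046875.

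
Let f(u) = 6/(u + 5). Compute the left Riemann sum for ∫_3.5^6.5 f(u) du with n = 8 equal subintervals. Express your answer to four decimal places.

Δu = (6.5 − 3.5)/8 = 0.375.
Left endpoints: 3.5, 3.875, 4.25, 4.625, 5, 5.375, 5.75, 6.125.
f(3.5) = 12/17, f(3.875) = 48/71, f(4.25) = 24/37, f(4.625) = 48/77, f(5) = 0.6, f(5.375) = 48/83, f(5.75) = 24/43, f(6.125) = 48/89.
Sum = Δu · [f(3.5) + f(3.875) + f(4.25) + ...].
Sum ≈ 1.8487.

1.8487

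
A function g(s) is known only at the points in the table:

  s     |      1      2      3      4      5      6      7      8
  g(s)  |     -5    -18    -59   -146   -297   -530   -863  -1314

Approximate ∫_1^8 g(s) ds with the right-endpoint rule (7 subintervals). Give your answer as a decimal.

Δs = 1.
Sum = 1·[(-18) + (-59) + (-146) + (-297) + (-530) + (-863) + (-1314)] = -3227.

-3227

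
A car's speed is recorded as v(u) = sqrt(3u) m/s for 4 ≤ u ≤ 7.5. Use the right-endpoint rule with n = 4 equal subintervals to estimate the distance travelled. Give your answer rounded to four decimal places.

Δu = (7.5 − 4)/4 = 0.875.
Right endpoints: 4.875, 5.75, 6.625, 7.5.
v(4.875) ≈ 3.8243, v(5.75) ≈ 4.1533, v(6.625) ≈ 4.4581, v(7.5) ≈ 4.7434.
Sum = Δu · [v(4.875) + v(5.75) + v(6.625) + v(7.5)].
Sum ≈ 15.0317.

15.0317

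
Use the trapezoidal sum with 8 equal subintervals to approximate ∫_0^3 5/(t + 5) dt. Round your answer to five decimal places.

2.35145

Δt = (3 − 0)/8 = 0.375.
f(0) = 1, f(0.375) = 40/43, f(0.75) = 20/23, f(1.125) = 40/49, f(1.5) = 10/13, f(1.875) = 8/11, f(2.25) = 20/29, f(2.625) = 40/61, f(3) = 0.625.
T_8 = (Δt/2)·[f(t_0) + 2f(t_1) + ... + 2f(t_{7}) + f(t_8)].
Sum ≈ 2.35145.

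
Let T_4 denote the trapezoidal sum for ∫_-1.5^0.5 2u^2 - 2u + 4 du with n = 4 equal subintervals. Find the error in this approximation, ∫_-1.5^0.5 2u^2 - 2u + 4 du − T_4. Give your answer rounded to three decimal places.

Exact integral: ∫_-1.5^0.5 f(u) du ≈ 12.33333.
T_4 = 12.5.
Error ≈ 12.33333 − 12.5 ≈ -0.167.

-0.167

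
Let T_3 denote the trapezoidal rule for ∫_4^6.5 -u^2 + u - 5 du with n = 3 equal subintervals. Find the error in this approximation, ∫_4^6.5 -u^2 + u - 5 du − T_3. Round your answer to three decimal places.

Exact integral: ∫_4^6.5 f(u) du ≈ -69.58333.
T_3 ≈ -69.87269.
Error ≈ -69.58333 − (-69.87269) ≈ 0.289.

0.289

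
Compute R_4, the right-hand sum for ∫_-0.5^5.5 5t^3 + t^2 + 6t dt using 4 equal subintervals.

2049.75

Δt = (5.5 − (-0.5))/4 = 1.5.
Right endpoints: 1, 2.5, 4, 5.5.
f(1) = 12, f(2.5) = 99.375, f(4) = 360, f(5.5) = 895.125.
Sum = Δt · [f(1) + f(2.5) + f(4) + f(5.5)].
Sum = 2049.75.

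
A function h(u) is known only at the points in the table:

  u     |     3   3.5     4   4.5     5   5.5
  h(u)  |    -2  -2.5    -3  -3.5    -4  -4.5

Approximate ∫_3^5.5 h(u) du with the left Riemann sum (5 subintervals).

-7.5

Δu = 0.5.
Sum = 0.5·[(-2) + (-2.5) + (-3) + (-3.5) + (-4)] = -7.5.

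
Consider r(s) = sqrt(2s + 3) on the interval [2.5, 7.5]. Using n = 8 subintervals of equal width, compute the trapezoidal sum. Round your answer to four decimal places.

Δs = (7.5 − 2.5)/8 = 0.625.
r(2.5) ≈ 2.8284, r(3.125) ≈ 3.0414, r(3.75) ≈ 3.2404, r(4.375) ≈ 3.4278, r(5) ≈ 3.6056, r(5.625) ≈ 3.7749, r(6.25) ≈ 3.9370, r(6.875) ≈ 4.0927, r(7.5) ≈ 4.2426.
T_8 = (Δs/2)·[r(s_0) + 2r(s_1) + ... + 2r(s_{7}) + r(s_8)].
Sum ≈ 17.9095.

17.9095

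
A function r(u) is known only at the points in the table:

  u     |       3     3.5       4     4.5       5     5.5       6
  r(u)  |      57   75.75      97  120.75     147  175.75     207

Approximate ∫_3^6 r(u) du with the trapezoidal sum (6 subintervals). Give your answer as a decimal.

374.125

Δu = 0.5.
T_6 = (0.5/2)·[57 + 2·75.75 + 2·97 + 2·120.75 + 2·147 + 2·175.75 + 207] = 374.125.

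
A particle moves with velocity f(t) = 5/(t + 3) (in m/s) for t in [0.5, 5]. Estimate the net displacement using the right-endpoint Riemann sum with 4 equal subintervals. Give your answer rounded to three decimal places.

3.716

Δt = (5 − 0.5)/4 = 1.125.
Right endpoints: 1.625, 2.75, 3.875, 5.
f(1.625) = 40/37, f(2.75) = 20/23, f(3.875) = 8/11, f(5) = 0.625.
Sum = Δt · [f(1.625) + f(2.75) + f(3.875) + f(5)].
Sum ≈ 3.716.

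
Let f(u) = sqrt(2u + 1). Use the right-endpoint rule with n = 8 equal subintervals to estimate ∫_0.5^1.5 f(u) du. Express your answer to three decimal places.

1.760

Δu = (1.5 − 0.5)/8 = 0.125.
Right endpoints: 0.625, 0.75, 0.875, 1, 1.125, 1.25, 1.375, 1.5.
f(0.625) ≈ 1.500, f(0.75) ≈ 1.581, f(0.875) ≈ 1.658, f(1) ≈ 1.732, f(1.125) ≈ 1.803, f(1.25) ≈ 1.871, f(1.375) ≈ 1.936, f(1.5) ≈ 2.000.
Sum = Δu · [f(0.625) + f(0.75) + f(0.875) + ...].
Sum ≈ 1.760.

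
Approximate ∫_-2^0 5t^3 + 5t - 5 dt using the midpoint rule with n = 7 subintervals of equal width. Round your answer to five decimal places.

Δt = (0 − (-2))/7 = 2/7.
Midpoints: -13/7, -11/7, -9/7, -1, -5/7, -3/7, -1/7.
f(-13/7) = -15885/343, f(-11/7) = -11065/343, f(-9/7) = -7565/343, f(-1) = -15, f(-5/7) = -3565/343, f(-3/7) = -2585/343, f(-1/7) = -1965/343.
Sum = Δt · [f(-13/7) + f(-11/7) + f(-9/7) + ...].
Sum ≈ -39.79592.

-39.79592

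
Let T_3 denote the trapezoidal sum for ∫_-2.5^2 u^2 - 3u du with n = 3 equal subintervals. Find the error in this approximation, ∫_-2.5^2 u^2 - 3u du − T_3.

Exact integral: ∫_-2.5^2 f(u) du = 11.25.
T_3 = 12.9375.
Error = 11.25 − 12.9375 = -1.6875.

-1.6875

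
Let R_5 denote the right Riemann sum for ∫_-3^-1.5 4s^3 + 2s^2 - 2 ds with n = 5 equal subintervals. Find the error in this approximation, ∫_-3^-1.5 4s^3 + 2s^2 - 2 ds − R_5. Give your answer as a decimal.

Exact integral: ∫_-3^-1.5 f(s) ds = -63.1875.
R_5 = -51.6.
Error = -63.1875 − (-51.6) = -11.5875.

-11.5875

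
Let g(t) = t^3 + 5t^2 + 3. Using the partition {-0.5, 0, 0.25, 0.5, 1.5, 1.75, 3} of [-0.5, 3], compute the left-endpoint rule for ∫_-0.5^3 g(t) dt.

42.015625

Subinterval widths: 0.5, 0.25, 0.25, 1, 0.25, 1.25.
Left endpoints: -0.5, 0, 0.25, 0.5, 1.5, 1.75.
g(-0.5) = 4.125, g(0) = 3, g(0.25) = 3.328125, g(0.5) = 4.375, g(1.5) = 17.625, g(1.75) = 23.671875.
Sum = Σ Δt_i · g(t_i).
Sum = 42.015625.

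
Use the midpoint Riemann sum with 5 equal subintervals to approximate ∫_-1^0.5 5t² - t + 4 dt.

Δt = (0.5 − (-1))/5 = 0.3.
Midpoints: -0.85, -0.55, -0.25, 0.05, 0.35.
f(-0.85) = 8.4625, f(-0.55) = 6.0625, f(-0.25) = 4.5625, f(0.05) = 3.9625, f(0.35) = 4.2625.
Sum = Δt · [f(-0.85) + f(-0.55) + f(-0.25) + f(0.05) + f(0.35)].
Sum = 8.19375.

8.19375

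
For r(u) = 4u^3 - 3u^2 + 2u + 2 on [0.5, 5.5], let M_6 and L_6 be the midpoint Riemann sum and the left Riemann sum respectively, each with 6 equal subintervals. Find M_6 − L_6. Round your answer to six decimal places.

215.104167

M_6 ≈ 779.20138889.
L_6 ≈ 564.09722222.
M_6 − L_6 ≈ 215.104167.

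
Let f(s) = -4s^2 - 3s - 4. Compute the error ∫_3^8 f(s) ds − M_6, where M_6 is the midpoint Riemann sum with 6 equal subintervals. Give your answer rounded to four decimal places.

Exact integral: ∫_3^8 f(s) ds ≈ -749.166667.
M_6 ≈ -748.009259.
Error ≈ -749.166667 − (-748.009259) ≈ -1.1574.

-1.1574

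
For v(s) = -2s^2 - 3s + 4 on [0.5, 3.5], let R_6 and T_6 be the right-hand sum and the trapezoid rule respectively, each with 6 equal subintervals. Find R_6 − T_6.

-8.25

R_6 = -43.
T_6 = -34.75.
R_6 − T_6 = -8.25.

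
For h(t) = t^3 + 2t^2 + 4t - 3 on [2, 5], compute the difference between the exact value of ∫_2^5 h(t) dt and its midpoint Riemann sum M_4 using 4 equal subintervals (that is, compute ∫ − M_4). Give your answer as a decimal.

1.7578125

Exact integral: ∫_2^5 h(t) dt = 263.25.
M_4 = 261.4921875.
Error = 263.25 − 261.4921875 = 1.7578125.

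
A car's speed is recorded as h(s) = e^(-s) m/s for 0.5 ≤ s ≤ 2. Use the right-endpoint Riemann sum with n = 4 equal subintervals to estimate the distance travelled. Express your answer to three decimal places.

Δs = (2 − 0.5)/4 = 0.375.
Right endpoints: 0.875, 1.25, 1.625, 2.
h(0.875) ≈ 0.417, h(1.25) ≈ 0.287, h(1.625) ≈ 0.197, h(2) ≈ 0.135.
Sum = Δs · [h(0.875) + h(1.25) + h(1.625) + h(2)].
Sum ≈ 0.388.

0.388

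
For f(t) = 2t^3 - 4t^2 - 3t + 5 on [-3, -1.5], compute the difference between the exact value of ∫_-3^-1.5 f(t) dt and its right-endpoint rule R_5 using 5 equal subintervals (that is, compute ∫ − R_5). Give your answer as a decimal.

-10.06875

Exact integral: ∫_-3^-1.5 f(t) dt = -51.84375.
R_5 = -41.775.
Error = -51.84375 − (-41.775) = -10.06875.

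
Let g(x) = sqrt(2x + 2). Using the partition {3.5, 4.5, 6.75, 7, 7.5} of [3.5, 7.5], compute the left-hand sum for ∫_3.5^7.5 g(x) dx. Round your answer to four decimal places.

13.4467

Subinterval widths: 1, 2.25, 0.25, 0.5.
Left endpoints: 3.5, 4.5, 6.75, 7.
g(3.5) ≈ 3.0000, g(4.5) ≈ 3.3166, g(6.75) ≈ 3.9370, g(7) ≈ 4.0000.
Sum = Σ Δx_i · g(x_i).
Sum ≈ 13.4467.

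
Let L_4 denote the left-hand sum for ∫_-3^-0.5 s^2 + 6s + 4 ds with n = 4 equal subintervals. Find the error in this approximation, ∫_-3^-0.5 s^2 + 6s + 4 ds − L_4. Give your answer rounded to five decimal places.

Exact integral: ∫_-3^-0.5 f(s) ds ≈ -7.2916667.
L_4 = -9.08203125.
Error ≈ -7.2916667 − (-9.08203125) ≈ 1.79036.

1.79036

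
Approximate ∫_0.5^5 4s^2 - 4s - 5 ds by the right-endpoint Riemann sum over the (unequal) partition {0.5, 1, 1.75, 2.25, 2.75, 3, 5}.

162.6875

Subinterval widths: 0.5, 0.75, 0.5, 0.5, 0.25, 2.
Right endpoints: 1, 1.75, 2.25, 2.75, 3, 5.
f(1) = -5, f(1.75) = 0.25, f(2.25) = 6.25, f(2.75) = 14.25, f(3) = 19, f(5) = 75.
Sum = Σ Δs_i · f(s_i).
Sum = 162.6875.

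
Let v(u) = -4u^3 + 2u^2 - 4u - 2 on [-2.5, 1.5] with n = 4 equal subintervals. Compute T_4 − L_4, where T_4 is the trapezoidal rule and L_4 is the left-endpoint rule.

T_4 = 52.
L_4 = 102.
T_4 − L_4 = -50.

-50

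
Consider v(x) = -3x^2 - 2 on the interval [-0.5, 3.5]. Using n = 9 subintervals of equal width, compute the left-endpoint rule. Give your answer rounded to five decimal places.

Δx = (3.5 − (-0.5))/9 = 4/9.
Left endpoints: -0.5, -1/18, 7/18, 5/6, 23/18, 31/18, 13/6, 47/18, 55/18.
v(-0.5) = -2.75, v(-1/18) = -217/108, v(7/18) = -265/108, v(5/6) = -49/12, v(23/18) = -745/108, v(31/18) = -1177/108, v(13/6) = -193/12, v(47/18) = -2425/108, v(55/18) = -3241/108.
Sum = Δx · [v(-0.5) + v(-1/18) + v(7/18) + ...].
Sum ≈ -43.39506.

-43.39506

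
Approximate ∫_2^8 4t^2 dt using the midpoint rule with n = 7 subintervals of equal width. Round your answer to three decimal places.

Δt = (8 − 2)/7 = 6/7.
Midpoints: 17/7, 23/7, 29/7, 5, 41/7, 47/7, 53/7.
f(17/7) = 1156/49, f(23/7) = 2116/49, f(29/7) = 3364/49, f(5) = 100, f(41/7) = 6724/49, f(47/7) = 8836/49, f(53/7) = 11236/49.
Sum = Δt · [f(17/7) + f(23/7) + f(29/7) + ...].
Sum ≈ 670.531.

670.531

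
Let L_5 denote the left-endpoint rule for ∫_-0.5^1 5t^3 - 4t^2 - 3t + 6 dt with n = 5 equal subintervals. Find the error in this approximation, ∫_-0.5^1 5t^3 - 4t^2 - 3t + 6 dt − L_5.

-0.275625

Exact integral: ∫_-0.5^1 f(t) dt = 7.546875.
L_5 = 7.8225.
Error = 7.546875 − 7.8225 = -0.275625.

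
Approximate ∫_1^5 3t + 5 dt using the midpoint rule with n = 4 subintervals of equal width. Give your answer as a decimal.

Δt = (5 − 1)/4 = 1.
Midpoints: 1.5, 2.5, 3.5, 4.5.
f(1.5) = 9.5, f(2.5) = 12.5, f(3.5) = 15.5, f(4.5) = 18.5.
Sum = Δt · [f(1.5) + f(2.5) + f(3.5) + f(4.5)].
Sum = 56.

56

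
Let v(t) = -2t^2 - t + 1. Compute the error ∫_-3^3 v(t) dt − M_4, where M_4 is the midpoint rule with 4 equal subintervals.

-2.25

Exact integral: ∫_-3^3 v(t) dt = -30.
M_4 = -27.75.
Error = -30 − (-27.75) = -2.25.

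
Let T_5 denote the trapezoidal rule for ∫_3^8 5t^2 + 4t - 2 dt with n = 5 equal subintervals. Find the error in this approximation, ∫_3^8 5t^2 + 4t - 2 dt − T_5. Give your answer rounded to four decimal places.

-4.1667

Exact integral: ∫_3^8 f(t) dt ≈ 908.333333.
T_5 = 912.5.
Error ≈ 908.333333 − 912.5 ≈ -4.1667.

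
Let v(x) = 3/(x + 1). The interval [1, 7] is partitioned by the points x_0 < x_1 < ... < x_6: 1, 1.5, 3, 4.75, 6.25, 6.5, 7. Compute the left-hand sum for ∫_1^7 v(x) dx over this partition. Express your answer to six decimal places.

Subinterval widths: 0.5, 1.5, 1.75, 1.5, 0.25, 0.5.
Left endpoints: 1, 1.5, 3, 4.75, 6.25, 6.5.
v(1) = 1.5, v(1.5) = 1.2, v(3) = 0.75, v(4.75) = 12/23, v(6.25) = 12/29, v(6.5) = 0.4.
Sum = Σ Δx_i · v(x_i).
Sum ≈ 4.948557.

4.948557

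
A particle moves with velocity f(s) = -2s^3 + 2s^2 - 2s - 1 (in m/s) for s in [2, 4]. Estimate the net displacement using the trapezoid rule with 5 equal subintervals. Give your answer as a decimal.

-97.52

Δs = (4 − 2)/5 = 0.4.
f(2) = -13, f(2.4) = -21.928, f(2.8) = -34.824, f(3.2) = -52.456, f(3.6) = -75.592, f(4) = -105.
T_5 = (Δs/2)·[f(s_0) + 2f(s_1) + ... + 2f(s_{4}) + f(s_5)].
Sum = -97.52.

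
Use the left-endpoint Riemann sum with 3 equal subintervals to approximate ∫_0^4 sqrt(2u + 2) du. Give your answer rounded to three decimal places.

8.377

Δu = (4 − 0)/3 = 4/3.
Left endpoints: 0, 4/3, 8/3.
f(0) ≈ 1.414, f(4/3) ≈ 2.160, f(8/3) ≈ 2.708.
Sum = Δu · [f(0) + f(4/3) + f(8/3)].
Sum ≈ 8.377.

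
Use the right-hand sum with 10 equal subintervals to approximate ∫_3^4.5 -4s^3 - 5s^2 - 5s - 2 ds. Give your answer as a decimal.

-491.3625

Δs = (4.5 − 3)/10 = 0.15.
Right endpoints: 3.15, 3.3, 3.45, 3.6, 3.75, 3.9, 4.05, 4.2, 4.35, 4.5.
f(3.15) = -192.386, f(3.3) = -216.698, f(3.45) = -243.017, f(3.6) = -271.424, f(3.75) = -302, f(3.9) = -334.826, f(4.05) = -369.983, f(4.2) = -407.552, f(4.35) = -447.614, f(4.5) = -490.25.
Sum = Δs · [f(3.15) + f(3.3) + f(3.45) + ...].
Sum = -491.3625.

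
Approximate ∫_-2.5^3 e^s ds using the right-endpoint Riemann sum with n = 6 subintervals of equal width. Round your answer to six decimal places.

30.553173

Δs = (3 − (-2.5))/6 = 11/12.
Right endpoints: -19/12, -2/3, 0.25, 7/6, 25/12, 3.
f(-19/12) ≈ 0.205290, f(-2/3) ≈ 0.513417, f(0.25) ≈ 1.284025, f(7/6) ≈ 3.211271, f(25/12) ≈ 8.031195, f(3) ≈ 20.085537.
Sum = Δs · [f(-19/12) + f(-2/3) + f(0.25) + ...].
Sum ≈ 30.553173.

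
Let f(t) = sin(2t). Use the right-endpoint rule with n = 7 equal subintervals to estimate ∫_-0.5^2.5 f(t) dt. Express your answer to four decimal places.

Δt = (2.5 − (-0.5))/7 = 3/7.
Right endpoints: -1/14, 5/14, 11/14, 17/14, 23/14, 29/14, 2.5.
f(-1/14) ≈ -0.1424, f(5/14) ≈ 0.6551, f(11/14) ≈ 1.0000, f(17/14) ≈ 0.6541, f(23/14) ≈ -0.1436, f(29/14) ≈ -0.8422, f(2.5) ≈ -0.9589.
Sum = Δt · [f(-1/14) + f(5/14) + f(11/14) + ...].
Sum ≈ 0.0952.

0.0952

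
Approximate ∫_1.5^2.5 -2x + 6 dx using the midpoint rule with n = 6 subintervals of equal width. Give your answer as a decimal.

2

Δx = (2.5 − 1.5)/6 = 1/6.
Midpoints: 19/12, 1.75, 23/12, 25/12, 2.25, 29/12.
f(19/12) = 17/6, f(1.75) = 2.5, f(23/12) = 13/6, f(25/12) = 11/6, f(2.25) = 1.5, f(29/12) = 7/6.
Sum = Δx · [f(19/12) + f(1.75) + f(23/12) + ...].
Sum = 2.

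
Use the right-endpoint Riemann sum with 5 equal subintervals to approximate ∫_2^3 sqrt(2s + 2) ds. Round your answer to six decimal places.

Δs = (3 − 2)/5 = 0.2.
Right endpoints: 2.2, 2.4, 2.6, 2.8, 3.
f(2.2) ≈ 2.529822, f(2.4) ≈ 2.607681, f(2.6) ≈ 2.683282, f(2.8) ≈ 2.756810, f(3) ≈ 2.828427.
Sum = Δs · [f(2.2) + f(2.4) + f(2.6) + f(2.8) + f(3)].
Sum ≈ 2.681204.

2.681204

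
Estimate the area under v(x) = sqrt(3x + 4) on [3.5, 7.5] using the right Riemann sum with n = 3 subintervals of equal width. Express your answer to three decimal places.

Δx = (7.5 − 3.5)/3 = 4/3.
Right endpoints: 29/6, 37/6, 7.5.
v(29/6) ≈ 4.301, v(37/6) ≈ 4.743, v(7.5) ≈ 5.148.
Sum = Δx · [v(29/6) + v(37/6) + v(7.5)].
Sum ≈ 18.923.

18.923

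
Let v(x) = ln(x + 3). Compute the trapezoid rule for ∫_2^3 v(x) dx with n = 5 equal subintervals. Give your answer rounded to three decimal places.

1.703

Δx = (3 − 2)/5 = 0.2.
v(2) ≈ 1.609, v(2.2) ≈ 1.649, v(2.4) ≈ 1.686, v(2.6) ≈ 1.723, v(2.8) ≈ 1.758, v(3) ≈ 1.792.
T_5 = (Δx/2)·[v(x_0) + 2v(x_1) + ... + 2v(x_{4}) + v(x_5)].
Sum ≈ 1.703.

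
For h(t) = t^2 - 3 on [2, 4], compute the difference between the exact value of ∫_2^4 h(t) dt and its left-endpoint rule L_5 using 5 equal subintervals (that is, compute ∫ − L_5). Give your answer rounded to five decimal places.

2.34667

Exact integral: ∫_2^4 h(t) dt ≈ 12.6666667.
L_5 = 10.32.
Error ≈ 12.6666667 − 10.32 ≈ 2.34667.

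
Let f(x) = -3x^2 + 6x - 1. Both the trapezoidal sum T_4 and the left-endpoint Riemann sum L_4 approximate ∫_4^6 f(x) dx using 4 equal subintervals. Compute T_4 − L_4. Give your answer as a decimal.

-12

T_4 = -94.25.
L_4 = -82.25.
T_4 − L_4 = -12.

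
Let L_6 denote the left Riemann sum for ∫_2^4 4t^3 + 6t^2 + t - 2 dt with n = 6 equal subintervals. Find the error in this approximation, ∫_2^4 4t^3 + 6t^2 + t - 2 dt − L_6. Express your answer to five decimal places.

Exact integral: ∫_2^4 f(t) dt = 354.
L_6 ≈ 305.8888889.
Error ≈ 354 − 305.8888889 ≈ 48.11111.

48.11111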